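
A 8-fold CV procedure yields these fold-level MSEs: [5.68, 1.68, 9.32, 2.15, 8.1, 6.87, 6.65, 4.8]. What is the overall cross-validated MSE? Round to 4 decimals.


Sum of fold MSEs = 45.2500.
Average = 45.2500 / 8 = 5.6563.

5.6563


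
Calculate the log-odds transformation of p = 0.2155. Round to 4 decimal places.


The odds are p/(1-p) = 0.2155 / 0.7845 = 0.2747.
logit(p) = ln(0.2747) = -1.2921.

-1.2921


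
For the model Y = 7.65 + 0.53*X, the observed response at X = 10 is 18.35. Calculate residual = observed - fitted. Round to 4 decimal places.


Fitted value at X = 10 is yhat = 7.65 + 0.53*10 = 12.9500.
Residual = 18.35 - 12.9500 = 5.4000.

5.4000


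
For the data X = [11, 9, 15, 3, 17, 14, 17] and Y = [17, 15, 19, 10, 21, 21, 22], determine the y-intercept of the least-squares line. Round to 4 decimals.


Compute b1 = 0.8231 from the OLS formula.
With xbar = 12.2857 and ybar = 17.8571, the intercept is:
b0 = 17.8571 - 0.8231 * 12.2857 = 7.7449.

7.7449


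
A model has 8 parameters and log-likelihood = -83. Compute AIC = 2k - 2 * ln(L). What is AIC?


AIC = 2k - 2*loglik = 2(8) - 2(-83).
= 16 + 166 = 182.

182


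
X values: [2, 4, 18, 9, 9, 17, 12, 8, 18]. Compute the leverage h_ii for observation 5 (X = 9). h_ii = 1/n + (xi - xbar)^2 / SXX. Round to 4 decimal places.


Compute xbar = 10.7778 with n = 9 observations.
SXX = 281.5556.
Leverage = 1/9 + (9 - 10.7778)^2/281.5556 = 0.1223.

0.1223


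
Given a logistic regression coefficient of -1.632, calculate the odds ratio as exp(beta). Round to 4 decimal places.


The odds ratio is computed as:
OR = e^(-1.632) = 0.1955.

0.1955


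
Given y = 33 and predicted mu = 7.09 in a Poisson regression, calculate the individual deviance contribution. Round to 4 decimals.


First: ln(33/7.09) = 1.537822.
Then: 33 * 1.537822 = 50.748126.
y - mu = 33 - 7.09 = 25.91.
D = 2(50.748126 - 25.91) = 49.676252, which rounds to 49.6763.

49.6763


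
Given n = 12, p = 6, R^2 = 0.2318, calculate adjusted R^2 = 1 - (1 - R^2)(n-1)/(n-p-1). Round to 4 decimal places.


Adjusted R^2 = 1 - (1 - R^2) * (n-1)/(n-p-1).
(1 - R^2) = 0.7682.
(n-1)/(n-p-1) = 11/5.
(1 - R^2) * (n-1) = 0.7682 * 11 = 8.4502.
Divide by (n-p-1): 8.4502 / 5 = 1.6900.
Adj R^2 = 1 - 1.6900 = -0.6900.

-0.6900


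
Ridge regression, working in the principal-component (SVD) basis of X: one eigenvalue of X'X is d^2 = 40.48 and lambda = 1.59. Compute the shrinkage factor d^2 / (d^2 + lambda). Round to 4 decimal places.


Compute the denominator: 40.48 + 1.59 = 42.0700.
Shrinkage factor = 40.48 / 42.0700 = 0.9622.

0.9622


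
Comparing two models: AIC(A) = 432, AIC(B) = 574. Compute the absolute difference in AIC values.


Absolute difference = |432 - 574| = 142.
The model with lower AIC (A) is preferred.

142


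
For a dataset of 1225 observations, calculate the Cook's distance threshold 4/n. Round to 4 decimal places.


Cook's distance cutoff = 4/n = 4/1225.
= 0.0033.

0.0033


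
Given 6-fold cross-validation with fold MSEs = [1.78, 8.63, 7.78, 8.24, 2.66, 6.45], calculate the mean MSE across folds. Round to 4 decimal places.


Add all fold MSEs: 35.5400.
Divide by k = 6: 35.5400/6 = 5.9233.

5.9233


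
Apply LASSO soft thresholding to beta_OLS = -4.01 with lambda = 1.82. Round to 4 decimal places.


Absolute value: |-4.01| = 4.01.
Compare to lambda = 1.82.
Since |beta| > lambda, coefficient = sign(beta)*(|beta| - lambda) = -2.1900.

-2.1900


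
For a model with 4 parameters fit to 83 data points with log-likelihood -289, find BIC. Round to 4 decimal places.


ln(83) = 4.418841.
k * ln(n) = 4 * 4.418841 = 17.675364.
-2L = 578.
BIC = 17.675364 + 578 = 595.675364, which rounds to 595.6754.

595.6754


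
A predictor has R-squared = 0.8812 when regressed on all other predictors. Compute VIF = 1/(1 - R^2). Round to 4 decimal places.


Denominator: 1 - 0.8812 = 0.1188.
VIF = 1 / 0.1188 = 8.4175.

8.4175


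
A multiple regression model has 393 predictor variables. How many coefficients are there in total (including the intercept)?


Total coefficients = number of predictors + 1 (for the intercept).
= 393 + 1 = 394.

394


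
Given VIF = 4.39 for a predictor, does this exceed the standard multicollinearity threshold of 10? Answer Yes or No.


Compare VIF = 4.39 to the threshold of 10.
4.39 < 10, so the answer is No.

No


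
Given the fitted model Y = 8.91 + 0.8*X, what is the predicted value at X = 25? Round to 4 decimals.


Substitute X = 25 into the equation:
Y = 8.91 + 0.8 * 25 = 8.91 + 20.0000 = 28.9100.

28.9100


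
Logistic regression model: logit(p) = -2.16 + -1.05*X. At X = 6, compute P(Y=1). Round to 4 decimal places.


Compute z = -2.16 + (-1.05)(6) = -8.4600.
exp(-z) = 4722.0580.
P = 1/(1 + 4722.0580) = 0.0002.

0.0002


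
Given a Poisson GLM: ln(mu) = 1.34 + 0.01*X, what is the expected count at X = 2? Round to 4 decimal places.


Compute eta = 1.34 + 0.01 * 2 = 1.3600.
Apply inverse link: mu = e^1.3600 = 3.8962.

3.8962


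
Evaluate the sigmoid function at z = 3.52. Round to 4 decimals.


exp(-3.5200) = 0.0296.
1 + exp(-z) = 1.0296.
sigmoid = 1/1.0296 = 0.9713.

0.9713


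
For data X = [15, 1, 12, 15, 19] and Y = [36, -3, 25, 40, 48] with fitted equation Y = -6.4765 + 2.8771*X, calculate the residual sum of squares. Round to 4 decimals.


For each point, residual = actual - predicted.
Residuals: [-0.6800, 0.5994, -3.0487, 3.3200, -0.1884].
Sum of squared residuals = 21.1741.

21.1741


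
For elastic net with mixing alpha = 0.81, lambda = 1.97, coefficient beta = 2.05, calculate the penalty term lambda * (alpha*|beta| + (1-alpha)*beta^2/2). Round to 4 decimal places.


L1 component = 0.81 * |2.05| = 1.6605.
L2 component = 0.19 * 2.05^2 / 2 = 0.3992.
Penalty = 1.97 * (1.6605 + 0.3992) = 1.97 * 2.0597 = 4.0577.

4.0577


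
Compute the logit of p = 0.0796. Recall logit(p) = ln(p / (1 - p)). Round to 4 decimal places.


The odds are p/(1-p) = 0.0796 / 0.9204 = 0.0865.
logit(p) = ln(0.0865) = -2.4478.

-2.4478


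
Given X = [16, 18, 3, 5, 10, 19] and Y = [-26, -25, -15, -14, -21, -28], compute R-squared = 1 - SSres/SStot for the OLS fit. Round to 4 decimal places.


Fit the OLS line: b0 = -11.5983, b1 = -0.8368.
SSres = 9.0759.
SStot = 173.5000.
R^2 = 1 - 9.0759/173.5000 = 0.9477.

0.9477


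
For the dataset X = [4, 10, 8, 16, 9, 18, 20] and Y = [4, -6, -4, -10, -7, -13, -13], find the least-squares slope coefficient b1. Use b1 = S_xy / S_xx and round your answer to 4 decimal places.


Calculate xbar = 12.1429, ybar = -7.0000.
S_xx = 208.8571, S_xy = -198.0000.
Using b1 = S_xy / S_xx = -198.0000 / 208.8571, we get b1 = -0.9480.

-0.9480


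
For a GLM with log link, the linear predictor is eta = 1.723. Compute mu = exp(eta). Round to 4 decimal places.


mu = exp(eta) = exp(1.723).
= 5.6013.

5.6013


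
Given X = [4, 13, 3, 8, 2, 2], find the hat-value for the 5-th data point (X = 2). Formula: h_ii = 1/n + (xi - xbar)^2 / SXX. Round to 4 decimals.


Compute xbar = 5.3333 with n = 6 observations.
SXX = 95.3333.
Leverage = 1/6 + (2 - 5.3333)^2/95.3333 = 0.2832.

0.2832


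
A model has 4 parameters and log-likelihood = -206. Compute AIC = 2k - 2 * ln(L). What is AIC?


AIC = 2*4 - 2*(-206).
= 8 + 412 = 420.

420


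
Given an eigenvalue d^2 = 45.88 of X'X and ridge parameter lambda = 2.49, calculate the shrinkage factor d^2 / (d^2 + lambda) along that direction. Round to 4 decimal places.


d^2 + lambda = 45.88 + 2.49 = 48.3700.
Shrinkage factor = 45.88/48.3700 = 0.9485.

0.9485


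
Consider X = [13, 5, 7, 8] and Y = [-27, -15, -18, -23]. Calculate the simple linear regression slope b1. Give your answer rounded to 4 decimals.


Calculate xbar = 8.2500, ybar = -20.7500.
S_xx = 34.7500, S_xy = -51.2500.
Using b1 = S_xy / S_xx = -51.2500 / 34.7500, we get b1 = -1.4748.

-1.4748


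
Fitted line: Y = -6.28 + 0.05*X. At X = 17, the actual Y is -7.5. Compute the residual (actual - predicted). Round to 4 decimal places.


Compute yhat = -6.28 + (0.05)(17) = -5.4300.
Residual = actual - predicted = -7.5 - -5.4300 = -2.0700.

-2.0700


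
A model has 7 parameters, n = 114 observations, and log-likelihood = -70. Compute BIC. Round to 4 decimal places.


Compute k*ln(n) = 7*ln(114) = 7*4.736198 = 33.153386.
Then -2*loglik = 140.
BIC = 33.153386 + 140 = 173.153386, which rounds to 173.1534.

173.1534


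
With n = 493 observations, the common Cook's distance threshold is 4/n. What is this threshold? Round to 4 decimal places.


The threshold is 4/n.
4/493 = 0.0081.

0.0081


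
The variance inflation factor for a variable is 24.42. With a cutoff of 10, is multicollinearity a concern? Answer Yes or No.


The threshold is 10.
VIF = 24.42 is >= 10.
Multicollinearity indication: Yes.

Yes


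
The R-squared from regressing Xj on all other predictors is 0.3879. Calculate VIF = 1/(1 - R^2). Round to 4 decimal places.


Denominator: 1 - 0.3879 = 0.6121.
VIF = 1 / 0.6121 = 1.6337.

1.6337


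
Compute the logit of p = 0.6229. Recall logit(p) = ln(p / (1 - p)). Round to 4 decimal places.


1 - p = 0.3771.
p/(1-p) = 1.6518.
logit = ln(1.6518) = 0.5019.

0.5019


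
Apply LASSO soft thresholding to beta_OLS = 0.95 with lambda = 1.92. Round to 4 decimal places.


Check: |0.95| = 0.95 vs lambda = 1.92.
Since |beta| <= lambda, the coefficient is set to 0.
Soft-thresholded coefficient = 0.0000.

0.0000


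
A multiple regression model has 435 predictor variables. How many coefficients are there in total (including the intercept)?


Total coefficients = number of predictors + 1 (for the intercept).
= 435 + 1 = 436.

436


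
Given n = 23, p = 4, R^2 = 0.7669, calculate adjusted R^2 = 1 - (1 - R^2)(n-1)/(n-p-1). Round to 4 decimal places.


Adjusted R^2 = 1 - (1 - R^2) * (n-1)/(n-p-1).
(1 - R^2) = 0.2331.
(n-1)/(n-p-1) = 22/18.
(1 - R^2) * (n-1) = 0.2331 * 22 = 5.1282.
Divide by (n-p-1): 5.1282 / 18 = 0.2849.
Adj R^2 = 1 - 0.2849 = 0.7151.

0.7151


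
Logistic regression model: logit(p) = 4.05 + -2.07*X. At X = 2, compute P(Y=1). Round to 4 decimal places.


z = 4.05 + -2.07 * 2 = -0.0900.
Sigmoid: P = 1 / (1 + exp(0.0900)) = 0.4775.

0.4775


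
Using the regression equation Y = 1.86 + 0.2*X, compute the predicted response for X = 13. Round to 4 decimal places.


Plug X = 13 into Y = 1.86 + 0.2*X:
Y = 1.86 + 2.6000 = 4.4600.

4.4600


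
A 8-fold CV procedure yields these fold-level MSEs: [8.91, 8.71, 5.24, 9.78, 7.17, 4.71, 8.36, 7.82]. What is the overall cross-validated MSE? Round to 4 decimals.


Total MSE across folds = 60.7000.
CV-MSE = 60.7000/8 = 7.5875.

7.5875


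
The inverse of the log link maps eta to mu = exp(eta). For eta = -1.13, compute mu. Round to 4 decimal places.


mu = exp(eta) = exp(-1.13).
= 0.3230.

0.3230


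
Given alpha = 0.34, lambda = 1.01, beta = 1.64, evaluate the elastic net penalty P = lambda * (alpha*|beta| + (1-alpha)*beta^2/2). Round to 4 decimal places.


Compute:
L1 = 0.34 * 1.64 = 0.5576.
L2 = 0.66 * 1.64^2 / 2 = 0.8876.
Penalty = 1.01 * (0.5576 + 0.8876) = 1.4596.

1.4596


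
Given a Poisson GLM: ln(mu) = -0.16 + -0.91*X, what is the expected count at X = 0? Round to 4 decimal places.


eta = -0.16 + -0.91 * 0 = -0.1600.
mu = exp(-0.1600) = 0.8521.

0.8521


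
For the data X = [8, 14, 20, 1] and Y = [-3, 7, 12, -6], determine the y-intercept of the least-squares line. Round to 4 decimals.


Compute b1 = 1.0088 from the OLS formula.
With xbar = 10.7500 and ybar = 2.5000, the intercept is:
b0 = 2.5000 - 1.0088 * 10.7500 = -8.3447.

-8.3447


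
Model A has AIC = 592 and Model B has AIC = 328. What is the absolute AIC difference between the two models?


Absolute difference = |592 - 328| = 264.
The model with lower AIC (B) is preferred.

264


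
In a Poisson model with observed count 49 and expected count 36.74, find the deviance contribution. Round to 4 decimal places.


Compute y*ln(y/mu) = 49*ln(49/36.74) = 49*0.287954 = 14.109746.
y - mu = 12.26.
D = 2*(14.109746 - (12.26)) = 3.699492, which rounds to 3.6995.

3.6995


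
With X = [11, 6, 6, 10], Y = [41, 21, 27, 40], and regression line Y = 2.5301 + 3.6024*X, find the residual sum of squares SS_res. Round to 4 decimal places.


For each point, residual = actual - predicted.
Residuals: [-1.1565, -3.1445, 2.8555, 1.4459].
Sum of squared residuals = 21.4699.

21.4699


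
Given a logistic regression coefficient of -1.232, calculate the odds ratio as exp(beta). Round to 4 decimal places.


exp(-1.232) = 0.2917.
So the odds ratio is 0.2917.

0.2917


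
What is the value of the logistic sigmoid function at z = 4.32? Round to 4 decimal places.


First, exp(-4.3200) = 0.0133.
Then sigma(z) = 1/(1 + 0.0133) = 0.9869.

0.9869


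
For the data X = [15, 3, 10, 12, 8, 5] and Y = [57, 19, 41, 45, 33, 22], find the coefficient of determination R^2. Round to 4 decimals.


Fit the OLS line: b0 = 7.6408, b1 = 3.2293.
SSres = 10.1349.
SStot = 1040.8333.
R^2 = 1 - 10.1349/1040.8333 = 0.9903.

0.9903


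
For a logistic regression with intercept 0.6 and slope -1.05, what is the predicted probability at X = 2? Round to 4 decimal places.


Linear predictor: z = 0.6 + -1.05 * 2 = -1.5000.
P = 1/(1 + exp(1.5000)) = 1/(1 + 4.4817) = 0.1824.

0.1824


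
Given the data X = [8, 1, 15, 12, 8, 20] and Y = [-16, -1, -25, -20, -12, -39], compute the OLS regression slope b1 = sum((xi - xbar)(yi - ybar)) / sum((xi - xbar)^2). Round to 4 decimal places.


First compute the means: xbar = 10.6667, ybar = -18.8333.
Then S_xx = sum((xi - xbar)^2) = 215.3333.
S_xy = sum((xi - xbar)(yi - ybar)) = -414.6667.
b1 = S_xy / S_xx = -414.6667 / 215.3333 = -1.9257.

-1.9257


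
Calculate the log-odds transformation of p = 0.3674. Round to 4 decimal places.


1 - p = 0.6326.
p/(1-p) = 0.5808.
logit = ln(0.5808) = -0.5434.

-0.5434


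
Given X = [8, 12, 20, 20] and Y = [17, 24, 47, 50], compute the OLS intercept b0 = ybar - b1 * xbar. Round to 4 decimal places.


The slope is b1 = 2.7222.
Sample means are xbar = 15.0000 and ybar = 34.5000.
Intercept: b0 = 34.5000 - (2.7222)(15.0000) = -6.3333.

-6.3333


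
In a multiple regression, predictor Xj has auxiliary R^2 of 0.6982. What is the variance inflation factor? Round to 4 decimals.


Denominator: 1 - 0.6982 = 0.3018.
VIF = 1 / 0.3018 = 3.3135.

3.3135


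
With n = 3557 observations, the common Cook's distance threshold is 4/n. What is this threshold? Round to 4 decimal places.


Cook's distance cutoff = 4/n = 4/3557.
= 0.0011.

0.0011


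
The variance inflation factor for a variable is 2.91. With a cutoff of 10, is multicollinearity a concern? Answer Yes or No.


Compare VIF = 2.91 to the threshold of 10.
2.91 < 10, so the answer is No.

No


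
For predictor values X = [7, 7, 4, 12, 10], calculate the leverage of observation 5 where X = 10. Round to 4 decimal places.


n = 5, xbar = 8.0000.
SXX = sum((xi - xbar)^2) = 38.0000.
h = 1/5 + (10 - 8.0000)^2 / 38.0000 = 0.3053.

0.3053


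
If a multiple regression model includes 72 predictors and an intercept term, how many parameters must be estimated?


Each predictor gets one coefficient, plus one intercept.
Total parameters = 72 + 1 = 73.

73


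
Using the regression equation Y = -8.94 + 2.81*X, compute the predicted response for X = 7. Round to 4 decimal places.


Plug X = 7 into Y = -8.94 + 2.81*X:
Y = -8.94 + 19.6700 = 10.7300.

10.7300


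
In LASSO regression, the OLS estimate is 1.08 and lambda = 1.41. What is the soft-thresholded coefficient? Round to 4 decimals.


Absolute value: |1.08| = 1.08.
Compare to lambda = 1.41.
Since |beta| <= lambda, the coefficient is set to 0.

0.0000


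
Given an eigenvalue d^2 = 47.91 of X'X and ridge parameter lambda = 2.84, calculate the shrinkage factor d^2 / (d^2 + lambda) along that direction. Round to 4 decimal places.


d^2 + lambda = 47.91 + 2.84 = 50.7500.
Shrinkage factor = 47.91/50.7500 = 0.9440.

0.9440


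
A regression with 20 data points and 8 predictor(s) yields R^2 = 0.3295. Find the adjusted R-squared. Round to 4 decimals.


Adjusted R^2 = 1 - (1 - R^2) * (n-1)/(n-p-1).
(1 - R^2) = 0.6705.
(n-1)/(n-p-1) = 19/11.
(1 - R^2) * (n-1) = 0.6705 * 19 = 12.7395.
Divide by (n-p-1): 12.7395 / 11 = 1.1581.
Adj R^2 = 1 - 1.1581 = -0.1581.

-0.1581


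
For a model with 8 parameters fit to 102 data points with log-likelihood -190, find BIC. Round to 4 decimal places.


k * ln(n) = 8 * ln(102) = 8 * 4.624973 = 36.999784.
-2 * loglik = -2 * (-190) = 380.
BIC = 36.999784 + 380 = 416.999784, which rounds to 416.9998.

416.9998


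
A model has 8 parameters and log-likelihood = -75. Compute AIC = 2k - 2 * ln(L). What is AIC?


AIC = 2*8 - 2*(-75).
= 16 + 150 = 166.

166


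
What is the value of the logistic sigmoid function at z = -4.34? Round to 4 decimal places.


Compute exp(4.3400) = 76.7075.
Sigmoid = 1 / (1 + 76.7075) = 1 / 77.7075 = 0.0129.

0.0129


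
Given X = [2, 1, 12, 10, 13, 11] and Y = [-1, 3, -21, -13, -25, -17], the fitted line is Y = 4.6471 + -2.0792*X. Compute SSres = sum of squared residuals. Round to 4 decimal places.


Compute predicted values, then residuals = yi - yhat_i.
Residuals: [-1.4887, 0.4321, -0.6967, 3.1449, -2.6175, 1.2241].
SSres = sum(residual^2) = 21.1285.

21.1285


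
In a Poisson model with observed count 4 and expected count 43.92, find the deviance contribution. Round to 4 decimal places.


Compute y*ln(y/mu) = 4*ln(4/43.92) = 4*-2.396075 = -9.584300.
y - mu = -39.92.
D = 2*(-9.584300 - (-39.92)) = 60.671400, which rounds to 60.6714.

60.6714


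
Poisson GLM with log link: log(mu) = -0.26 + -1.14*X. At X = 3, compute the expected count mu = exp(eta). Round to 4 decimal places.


Compute eta = -0.26 + -1.14 * 3 = -3.6800.
Apply inverse link: mu = e^-3.6800 = 0.0252.

0.0252


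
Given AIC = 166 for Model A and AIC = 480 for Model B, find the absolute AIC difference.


Compute |166 - 480| = 314.
Model A has the smaller AIC.

314


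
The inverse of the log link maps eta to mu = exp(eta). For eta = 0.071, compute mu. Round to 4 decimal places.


The inverse log link gives:
mu = exp(0.071) = 1.0736.

1.0736


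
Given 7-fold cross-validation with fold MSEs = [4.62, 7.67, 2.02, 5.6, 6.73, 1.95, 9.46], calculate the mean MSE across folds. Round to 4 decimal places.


Total MSE across folds = 38.0500.
CV-MSE = 38.0500/7 = 5.4357.

5.4357


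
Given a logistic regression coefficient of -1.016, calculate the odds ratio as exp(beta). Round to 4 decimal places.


The odds ratio is computed as:
OR = e^(-1.016) = 0.3620.

0.3620


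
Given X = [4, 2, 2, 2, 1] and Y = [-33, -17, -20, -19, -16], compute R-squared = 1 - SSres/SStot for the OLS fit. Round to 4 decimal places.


The fitted line is Y = -7.7083 + -6.0417*X.
SSres = 14.7917, SStot = 190.0000.
R^2 = 1 - SSres/SStot = 0.9221.

0.9221


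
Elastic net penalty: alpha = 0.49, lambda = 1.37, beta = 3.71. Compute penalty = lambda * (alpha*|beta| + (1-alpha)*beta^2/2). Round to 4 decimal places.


L1 component = 0.49 * |3.71| = 1.8179.
L2 component = 0.51 * 3.71^2 / 2 = 3.5098.
Penalty = 1.37 * (1.8179 + 3.5098) = 1.37 * 5.3277 = 7.2990.

7.2990


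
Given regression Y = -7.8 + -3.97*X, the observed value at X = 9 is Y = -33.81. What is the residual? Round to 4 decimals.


Fitted value at X = 9 is yhat = -7.8 + -3.97*9 = -43.5300.
Residual = -33.81 - -43.5300 = 9.7200.

9.7200


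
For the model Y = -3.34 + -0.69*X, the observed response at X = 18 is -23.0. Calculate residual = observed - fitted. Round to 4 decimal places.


Fitted value at X = 18 is yhat = -3.34 + -0.69*18 = -15.7600.
Residual = -23.0 - -15.7600 = -7.2400.

-7.2400


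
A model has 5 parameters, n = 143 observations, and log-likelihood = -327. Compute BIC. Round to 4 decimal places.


Compute k*ln(n) = 5*ln(143) = 5*4.962845 = 24.814225.
Then -2*loglik = 654.
BIC = 24.814225 + 654 = 678.814225, which rounds to 678.8142.

678.8142


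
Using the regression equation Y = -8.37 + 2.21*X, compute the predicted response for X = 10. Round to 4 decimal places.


Substitute X = 10 into the equation:
Y = -8.37 + 2.21 * 10 = -8.37 + 22.1000 = 13.7300.

13.7300


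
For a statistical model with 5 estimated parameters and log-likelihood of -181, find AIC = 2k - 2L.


Compute:
2k = 2*5 = 10.
-2*loglik = -2*(-181) = 362.
AIC = 10 + 362 = 372.

372


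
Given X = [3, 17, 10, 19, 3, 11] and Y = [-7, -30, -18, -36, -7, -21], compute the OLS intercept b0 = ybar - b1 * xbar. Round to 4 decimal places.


The slope is b1 = -1.7473.
Sample means are xbar = 10.5000 and ybar = -19.8333.
Intercept: b0 = -19.8333 - (-1.7473)(10.5000) = -1.4872.

-1.4872


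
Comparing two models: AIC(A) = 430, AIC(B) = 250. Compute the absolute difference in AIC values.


|AIC_A - AIC_B| = |430 - 250| = 180.
Model B is preferred (lower AIC).

180


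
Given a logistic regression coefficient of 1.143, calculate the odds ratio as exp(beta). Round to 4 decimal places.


Odds ratio = exp(beta) = exp(1.143).
= 3.1362.

3.1362


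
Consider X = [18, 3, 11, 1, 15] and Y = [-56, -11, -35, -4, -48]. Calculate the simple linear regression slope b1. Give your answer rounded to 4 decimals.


Calculate xbar = 9.6000, ybar = -30.8000.
S_xx = 219.2000, S_xy = -671.6000.
Using b1 = S_xy / S_xx = -671.6000 / 219.2000, we get b1 = -3.0639.

-3.0639


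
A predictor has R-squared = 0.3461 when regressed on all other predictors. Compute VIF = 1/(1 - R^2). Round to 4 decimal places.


Using VIF = 1/(1 - R^2_j):
1 - 0.3461 = 0.6539.
VIF = 1.5293.

1.5293


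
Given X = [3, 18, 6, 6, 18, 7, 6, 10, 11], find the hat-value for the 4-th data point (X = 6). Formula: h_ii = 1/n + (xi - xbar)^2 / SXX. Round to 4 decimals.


n = 9, xbar = 9.4444.
SXX = sum((xi - xbar)^2) = 232.2222.
h = 1/9 + (6 - 9.4444)^2 / 232.2222 = 0.1622.

0.1622


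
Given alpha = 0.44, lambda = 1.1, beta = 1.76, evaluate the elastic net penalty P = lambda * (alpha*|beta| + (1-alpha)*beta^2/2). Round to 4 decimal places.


L1 component = 0.44 * |1.76| = 0.7744.
L2 component = 0.56 * 1.76^2 / 2 = 0.8673.
Penalty = 1.1 * (0.7744 + 0.8673) = 1.1 * 1.6417 = 1.8059.

1.8059


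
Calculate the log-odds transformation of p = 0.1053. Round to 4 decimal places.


1 - p = 0.8947.
p/(1-p) = 0.1177.
logit = ln(0.1177) = -2.1397.

-2.1397


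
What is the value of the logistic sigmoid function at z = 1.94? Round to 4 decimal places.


exp(-1.9400) = 0.1437.
1 + exp(-z) = 1.1437.
sigmoid = 1/1.1437 = 0.8744.

0.8744


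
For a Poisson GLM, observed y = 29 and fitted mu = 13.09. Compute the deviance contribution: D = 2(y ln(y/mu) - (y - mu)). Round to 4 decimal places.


First: ln(29/13.09) = 0.795447.
Then: 29 * 0.795447 = 23.067963.
y - mu = 29 - 13.09 = 15.91.
D = 2(23.067963 - 15.91) = 14.315926, which rounds to 14.3159.

14.3159


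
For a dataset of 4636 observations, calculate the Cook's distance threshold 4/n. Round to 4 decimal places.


The threshold is 4/n.
4/4636 = 0.0009.

0.0009


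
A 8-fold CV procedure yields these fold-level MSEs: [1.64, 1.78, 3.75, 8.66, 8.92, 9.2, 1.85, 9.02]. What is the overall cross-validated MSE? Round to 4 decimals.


Total MSE across folds = 44.8200.
CV-MSE = 44.8200/8 = 5.6025.

5.6025


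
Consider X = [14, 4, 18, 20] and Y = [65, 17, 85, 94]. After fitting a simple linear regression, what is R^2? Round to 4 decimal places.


After computing the OLS fit (b0=-2.3553, b1=4.8289):
SSres = 0.3026, SStot = 3544.7500.
R^2 = 1 - 0.3026/3544.7500 = 0.9999.

0.9999


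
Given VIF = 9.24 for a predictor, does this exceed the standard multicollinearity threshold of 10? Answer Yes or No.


The threshold is 10.
VIF = 9.24 is < 10.
Multicollinearity indication: No.

No


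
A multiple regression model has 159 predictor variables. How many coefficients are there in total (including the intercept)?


Each predictor gets one coefficient, plus one intercept.
Total parameters = 159 + 1 = 160.

160


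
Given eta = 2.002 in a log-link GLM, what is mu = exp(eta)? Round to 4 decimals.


mu = exp(eta) = exp(2.002).
= 7.4038.

7.4038


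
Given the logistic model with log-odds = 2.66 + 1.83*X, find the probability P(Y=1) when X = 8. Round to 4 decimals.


Compute z = 2.66 + (1.83)(8) = 17.3000.
exp(-z) = 0.0000.
P = 1/(1 + 0.0000) = 1.0000.

1.0000


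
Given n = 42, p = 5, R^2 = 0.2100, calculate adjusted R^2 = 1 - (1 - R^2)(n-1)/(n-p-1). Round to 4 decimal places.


Adjusted R^2 = 1 - (1 - R^2) * (n-1)/(n-p-1).
(1 - R^2) = 0.7900.
(n-1)/(n-p-1) = 41/36.
(1 - R^2) * (n-1) = 0.7900 * 41 = 32.3900.
Divide by (n-p-1): 32.3900 / 36 = 0.8997.
Adj R^2 = 1 - 0.8997 = 0.1003.

0.1003


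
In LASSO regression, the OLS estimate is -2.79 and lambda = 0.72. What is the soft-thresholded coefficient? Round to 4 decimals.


Absolute value: |-2.79| = 2.79.
Compare to lambda = 0.72.
Since |beta| > lambda, coefficient = sign(beta)*(|beta| - lambda) = -2.0700.

-2.0700


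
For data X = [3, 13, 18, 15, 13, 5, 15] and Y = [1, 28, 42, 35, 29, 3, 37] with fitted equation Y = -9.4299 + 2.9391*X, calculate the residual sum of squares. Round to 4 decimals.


Predicted values from Y = -9.4299 + 2.9391*X.
Residuals: [1.6126, -0.7784, -1.4739, 0.3434, 0.2216, -2.2656, 2.3434].
SSres = 16.1703.

16.1703


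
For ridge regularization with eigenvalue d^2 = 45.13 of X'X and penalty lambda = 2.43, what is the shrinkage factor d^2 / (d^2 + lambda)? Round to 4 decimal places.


Denominator = d^2 + lambda = 45.13 + 2.43 = 47.5600.
Shrinkage = 45.13 / 47.5600 = 0.9489.

0.9489


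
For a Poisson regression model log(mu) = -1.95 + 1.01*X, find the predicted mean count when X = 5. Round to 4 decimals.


eta = -1.95 + 1.01 * 5 = 3.1000.
mu = exp(3.1000) = 22.1980.

22.1980


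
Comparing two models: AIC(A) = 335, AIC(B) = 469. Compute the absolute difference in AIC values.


Absolute difference = |335 - 469| = 134.
The model with lower AIC (A) is preferred.

134


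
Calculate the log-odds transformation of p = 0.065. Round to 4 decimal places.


1 - p = 0.935.
p/(1-p) = 0.0695.
logit = ln(0.0695) = -2.6662.

-2.6662


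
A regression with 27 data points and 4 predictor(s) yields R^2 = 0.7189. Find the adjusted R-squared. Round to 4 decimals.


Plug in: Adj R^2 = 1 - (1 - 0.7189) * 26/22.
= 1 - 0.2811 * 26/22
= 1 - 7.3086 / 22
= 1 - 0.3322 = 0.6678.

0.6678


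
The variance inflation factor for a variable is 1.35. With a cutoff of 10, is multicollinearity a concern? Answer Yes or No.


Compare VIF = 1.35 to the threshold of 10.
1.35 < 10, so the answer is No.

No


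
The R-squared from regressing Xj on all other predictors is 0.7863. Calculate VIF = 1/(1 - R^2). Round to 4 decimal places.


Using VIF = 1/(1 - R^2_j):
1 - 0.7863 = 0.2137.
VIF = 4.6795.

4.6795


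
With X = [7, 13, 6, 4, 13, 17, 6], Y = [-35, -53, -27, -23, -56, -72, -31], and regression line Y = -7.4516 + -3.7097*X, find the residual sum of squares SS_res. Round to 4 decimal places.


For each point, residual = actual - predicted.
Residuals: [-1.5805, 2.6777, 2.7098, -0.7096, -0.3223, -1.4835, -1.2902].
Sum of squared residuals = 21.4839.

21.4839


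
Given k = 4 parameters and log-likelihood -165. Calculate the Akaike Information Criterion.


AIC = 2*4 - 2*(-165).
= 8 + 330 = 338.

338


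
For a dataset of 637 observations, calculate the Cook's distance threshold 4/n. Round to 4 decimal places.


Using the rule of thumb:
Threshold = 4 / 637 = 0.0063.

0.0063


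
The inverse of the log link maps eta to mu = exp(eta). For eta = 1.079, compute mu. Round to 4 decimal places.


mu = exp(eta) = exp(1.079).
= 2.9417.

2.9417


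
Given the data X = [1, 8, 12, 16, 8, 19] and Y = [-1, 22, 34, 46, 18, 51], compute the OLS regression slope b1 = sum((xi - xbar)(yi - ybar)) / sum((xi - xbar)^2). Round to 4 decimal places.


The sample means are xbar = 10.6667 and ybar = 28.3333.
Compute S_xx = 207.3333 and S_xy = 618.6667.
Slope b1 = S_xy / S_xx = 618.6667 / 207.3333 = 2.9839.

2.9839


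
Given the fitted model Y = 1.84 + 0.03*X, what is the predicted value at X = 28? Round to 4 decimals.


Predicted value:
Y = 1.84 + (0.03)(28) = 1.84 + 0.8400 = 2.6800.

2.6800


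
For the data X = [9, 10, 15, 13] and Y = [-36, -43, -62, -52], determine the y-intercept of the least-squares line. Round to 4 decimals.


First find the slope: b1 = -4.0549.
Means: xbar = 11.7500, ybar = -48.2500.
b0 = ybar - b1 * xbar = -48.2500 - -4.0549 * 11.7500 = -0.6044.

-0.6044


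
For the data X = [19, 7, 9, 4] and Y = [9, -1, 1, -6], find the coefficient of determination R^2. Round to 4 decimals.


After computing the OLS fit (b0=-8.4615, b1=0.9448):
SSres = 3.6134, SStot = 116.7500.
R^2 = 1 - 3.6134/116.7500 = 0.9691.

0.9691


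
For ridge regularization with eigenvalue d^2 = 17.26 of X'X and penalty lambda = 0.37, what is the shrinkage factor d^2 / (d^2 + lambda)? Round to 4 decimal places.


Compute the denominator: 17.26 + 0.37 = 17.6300.
Shrinkage factor = 17.26 / 17.6300 = 0.9790.

0.9790


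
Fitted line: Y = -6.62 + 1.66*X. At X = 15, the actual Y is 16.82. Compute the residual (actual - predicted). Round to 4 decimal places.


Compute yhat = -6.62 + (1.66)(15) = 18.2800.
Residual = actual - predicted = 16.82 - 18.2800 = -1.4600.

-1.4600


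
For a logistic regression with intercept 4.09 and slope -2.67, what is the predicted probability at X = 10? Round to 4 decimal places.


Linear predictor: z = 4.09 + -2.67 * 10 = -22.6100.
P = 1/(1 + exp(22.6100)) = 1/(1 + 6597786163.9162) = 0.0000.

0.0000


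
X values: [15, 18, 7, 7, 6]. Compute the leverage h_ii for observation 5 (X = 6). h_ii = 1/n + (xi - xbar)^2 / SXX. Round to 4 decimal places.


Mean of X: xbar = 10.6000.
SXX = 121.2000.
For X = 6: h = 1/5 + (6 - 10.6000)^2/121.2000 = 0.3746.

0.3746


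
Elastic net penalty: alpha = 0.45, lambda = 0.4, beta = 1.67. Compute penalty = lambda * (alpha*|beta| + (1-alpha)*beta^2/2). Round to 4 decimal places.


Compute:
L1 = 0.45 * 1.67 = 0.7515.
L2 = 0.55 * 1.67^2 / 2 = 0.7669.
Penalty = 0.4 * (0.7515 + 0.7669) = 0.6074.

0.6074


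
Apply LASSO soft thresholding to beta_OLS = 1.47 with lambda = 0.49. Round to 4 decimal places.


Check: |1.47| = 1.47 vs lambda = 0.49.
Since |beta| > lambda, coefficient = sign(beta)*(|beta| - lambda) = 0.9800.
Soft-thresholded coefficient = 0.9800.

0.9800


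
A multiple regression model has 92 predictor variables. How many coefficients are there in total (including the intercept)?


Including the intercept, the model has 92 predictor coefficients + 1 intercept.
Total = 93.

93


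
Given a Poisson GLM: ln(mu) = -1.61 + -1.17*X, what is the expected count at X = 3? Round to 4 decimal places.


eta = -1.61 + -1.17 * 3 = -5.1200.
mu = exp(-5.1200) = 0.0060.

0.0060


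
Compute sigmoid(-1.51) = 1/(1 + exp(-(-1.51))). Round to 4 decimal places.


First, exp(1.5100) = 4.5267.
Then sigma(z) = 1/(1 + 4.5267) = 0.1809.

0.1809


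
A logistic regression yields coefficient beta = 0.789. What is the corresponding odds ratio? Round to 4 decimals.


The odds ratio is computed as:
OR = e^(0.789) = 2.2012.

2.2012


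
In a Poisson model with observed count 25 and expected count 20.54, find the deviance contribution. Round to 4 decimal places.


Compute y*ln(y/mu) = 25*ln(25/20.54) = 25*0.196502 = 4.912550.
y - mu = 4.46.
D = 2*(4.912550 - (4.46)) = 0.905100, which rounds to 0.9051.

0.9051


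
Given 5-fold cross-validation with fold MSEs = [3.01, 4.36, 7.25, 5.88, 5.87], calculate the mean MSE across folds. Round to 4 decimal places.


Sum of fold MSEs = 26.3700.
Average = 26.3700 / 5 = 5.2740.

5.2740


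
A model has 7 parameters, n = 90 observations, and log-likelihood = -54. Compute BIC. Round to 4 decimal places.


k * ln(n) = 7 * ln(90) = 7 * 4.499810 = 31.498670.
-2 * loglik = -2 * (-54) = 108.
BIC = 31.498670 + 108 = 139.498670, which rounds to 139.4987.

139.4987


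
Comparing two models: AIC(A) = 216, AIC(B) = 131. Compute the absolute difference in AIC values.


|AIC_A - AIC_B| = |216 - 131| = 85.
Model B is preferred (lower AIC).

85


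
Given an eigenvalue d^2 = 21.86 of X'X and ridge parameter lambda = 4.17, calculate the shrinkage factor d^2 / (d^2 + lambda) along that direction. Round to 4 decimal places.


Compute the denominator: 21.86 + 4.17 = 26.0300.
Shrinkage factor = 21.86 / 26.0300 = 0.8398.

0.8398


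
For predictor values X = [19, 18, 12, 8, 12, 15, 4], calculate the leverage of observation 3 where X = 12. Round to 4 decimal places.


Mean of X: xbar = 12.5714.
SXX = 171.7143.
For X = 12: h = 1/7 + (12 - 12.5714)^2/171.7143 = 0.1448.

0.1448


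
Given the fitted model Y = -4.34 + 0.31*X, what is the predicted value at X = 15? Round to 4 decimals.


Predicted value:
Y = -4.34 + (0.31)(15) = -4.34 + 4.6500 = 0.3100.

0.3100


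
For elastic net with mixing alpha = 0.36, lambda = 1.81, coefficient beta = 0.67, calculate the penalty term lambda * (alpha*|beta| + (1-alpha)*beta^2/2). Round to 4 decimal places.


Compute:
L1 = 0.36 * 0.67 = 0.2412.
L2 = 0.64 * 0.67^2 / 2 = 0.1436.
Penalty = 1.81 * (0.2412 + 0.1436) = 0.6966.

0.6966


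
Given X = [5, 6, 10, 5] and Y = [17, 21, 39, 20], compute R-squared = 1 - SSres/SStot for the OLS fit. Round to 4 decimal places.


The fitted line is Y = -2.7059 + 4.1471*X.
SSres = 6.3824, SStot = 298.7500.
R^2 = 1 - SSres/SStot = 0.9786.

0.9786


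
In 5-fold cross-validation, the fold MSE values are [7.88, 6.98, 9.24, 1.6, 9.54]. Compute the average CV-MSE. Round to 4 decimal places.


Add all fold MSEs: 35.2400.
Divide by k = 5: 35.2400/5 = 7.0480.

7.0480


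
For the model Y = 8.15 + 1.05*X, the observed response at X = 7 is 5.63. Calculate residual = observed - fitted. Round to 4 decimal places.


Compute yhat = 8.15 + (1.05)(7) = 15.5000.
Residual = actual - predicted = 5.63 - 15.5000 = -9.8700.

-9.8700


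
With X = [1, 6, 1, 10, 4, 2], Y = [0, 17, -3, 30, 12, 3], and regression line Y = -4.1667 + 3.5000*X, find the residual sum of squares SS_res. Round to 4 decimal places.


Compute predicted values, then residuals = yi - yhat_i.
Residuals: [0.6667, 0.1667, -2.3333, -0.8333, 2.1667, 0.1667].
SSres = sum(residual^2) = 11.3333.

11.3333


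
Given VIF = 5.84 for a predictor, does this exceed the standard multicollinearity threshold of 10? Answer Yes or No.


The threshold is 10.
VIF = 5.84 is < 10.
Multicollinearity indication: No.

No


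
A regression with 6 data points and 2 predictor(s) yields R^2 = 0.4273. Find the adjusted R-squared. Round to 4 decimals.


Plug in: Adj R^2 = 1 - (1 - 0.4273) * 5/3.
= 1 - 0.5727 * 5/3
= 1 - 2.8635 / 3
= 1 - 0.9545 = 0.0455.

0.0455


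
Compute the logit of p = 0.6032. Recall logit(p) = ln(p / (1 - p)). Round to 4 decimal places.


1 - p = 0.3968.
p/(1-p) = 1.5202.
logit = ln(1.5202) = 0.4188.

0.4188


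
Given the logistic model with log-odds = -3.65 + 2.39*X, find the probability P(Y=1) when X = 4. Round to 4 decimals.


Linear predictor: z = -3.65 + 2.39 * 4 = 5.9100.
P = 1/(1 + exp(-5.9100)) = 1/(1 + 0.0027) = 0.9973.

0.9973


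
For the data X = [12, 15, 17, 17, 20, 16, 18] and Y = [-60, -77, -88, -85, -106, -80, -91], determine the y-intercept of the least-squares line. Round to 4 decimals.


First find the slope: b1 = -5.5795.
Means: xbar = 16.4286, ybar = -83.8571.
b0 = ybar - b1 * xbar = -83.8571 - -5.5795 * 16.4286 = 7.8068.

7.8068


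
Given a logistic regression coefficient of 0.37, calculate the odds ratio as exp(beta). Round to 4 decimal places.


The odds ratio is computed as:
OR = e^(0.37) = 1.4477.

1.4477


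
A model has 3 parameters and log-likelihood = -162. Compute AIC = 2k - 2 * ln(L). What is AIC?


AIC = 2*3 - 2*(-162).
= 6 + 324 = 330.

330


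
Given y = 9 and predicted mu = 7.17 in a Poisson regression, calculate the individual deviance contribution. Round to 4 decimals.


y/mu = 9/7.17 = 1.255230 (approx.), and ln(9/7.17) = 0.227319.
y * ln(y/mu) = 9 * 0.227319 = 2.045871.
y - mu = 1.83.
D = 2 * (2.045871 - 1.83) = 0.431742, which rounds to 0.4317.

0.4317


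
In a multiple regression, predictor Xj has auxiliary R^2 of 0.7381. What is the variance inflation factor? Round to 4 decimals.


VIF = 1 / (1 - 0.7381).
= 1 / 0.2619 = 3.8183.

3.8183


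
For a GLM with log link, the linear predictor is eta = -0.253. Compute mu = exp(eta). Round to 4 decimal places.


Apply the inverse link:
mu = e^-0.253 = 0.7765.

0.7765


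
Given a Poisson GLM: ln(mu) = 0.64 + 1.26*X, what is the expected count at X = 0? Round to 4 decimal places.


Compute eta = 0.64 + 1.26 * 0 = 0.6400.
Apply inverse link: mu = e^0.6400 = 1.8965.

1.8965


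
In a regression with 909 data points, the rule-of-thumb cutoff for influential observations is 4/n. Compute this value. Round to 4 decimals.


The threshold is 4/n.
4/909 = 0.0044.

0.0044


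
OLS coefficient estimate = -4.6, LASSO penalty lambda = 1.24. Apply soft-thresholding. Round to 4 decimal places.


|beta_OLS| = 4.6.
lambda = 1.24.
Since |beta| > lambda, coefficient = sign(beta)*(|beta| - lambda) = -3.3600.
Result = -3.3600.

-3.3600


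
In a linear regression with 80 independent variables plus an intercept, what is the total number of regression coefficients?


Including the intercept, the model has 80 predictor coefficients + 1 intercept.
Total = 81.

81


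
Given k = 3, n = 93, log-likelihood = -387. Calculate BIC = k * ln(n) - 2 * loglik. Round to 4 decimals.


k * ln(n) = 3 * ln(93) = 3 * 4.532599 = 13.597797.
-2 * loglik = -2 * (-387) = 774.
BIC = 13.597797 + 774 = 787.597797, which rounds to 787.5978.

787.5978


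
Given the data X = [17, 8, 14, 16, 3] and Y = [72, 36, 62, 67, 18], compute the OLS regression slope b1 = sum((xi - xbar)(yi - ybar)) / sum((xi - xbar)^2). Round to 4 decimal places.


The sample means are xbar = 11.6000 and ybar = 51.0000.
Compute S_xx = 141.2000 and S_xy = 548.0000.
Slope b1 = S_xy / S_xx = 548.0000 / 141.2000 = 3.8810.

3.8810


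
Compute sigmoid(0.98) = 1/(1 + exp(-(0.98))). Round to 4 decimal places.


exp(-0.9800) = 0.3753.
1 + exp(-z) = 1.3753.
sigmoid = 1/1.3753 = 0.7271.

0.7271


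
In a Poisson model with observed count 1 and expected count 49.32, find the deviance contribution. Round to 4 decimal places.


First: ln(1/49.32) = -3.898330.
Then: 1 * -3.898330 = -3.898330.
y - mu = 1 - 49.32 = -48.32.
D = 2(-3.898330 - -48.32) = 88.843340, which rounds to 88.8433.

88.8433


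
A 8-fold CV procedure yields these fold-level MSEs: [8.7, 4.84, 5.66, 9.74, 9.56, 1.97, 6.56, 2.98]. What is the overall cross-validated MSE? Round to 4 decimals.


Sum of fold MSEs = 50.0100.
Average = 50.0100 / 8 = 6.2513.

6.2513


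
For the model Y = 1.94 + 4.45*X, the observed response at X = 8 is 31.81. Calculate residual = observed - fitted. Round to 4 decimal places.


Predicted = 1.94 + 4.45 * 8 = 37.5400.
Residual = 31.81 - 37.5400 = -5.7300.

-5.7300


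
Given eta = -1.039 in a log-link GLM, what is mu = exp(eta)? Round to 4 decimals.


The inverse log link gives:
mu = exp(-1.039) = 0.3538.

0.3538


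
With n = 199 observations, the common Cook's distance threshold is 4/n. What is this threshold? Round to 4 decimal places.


Cook's distance cutoff = 4/n = 4/199.
= 0.0201.

0.0201


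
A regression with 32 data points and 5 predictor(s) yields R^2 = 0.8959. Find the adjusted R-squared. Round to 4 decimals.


Adjusted R^2 = 1 - (1 - R^2) * (n-1)/(n-p-1).
(1 - R^2) = 0.1041.
(n-1)/(n-p-1) = 31/26.
(1 - R^2) * (n-1) = 0.1041 * 31 = 3.2271.
Divide by (n-p-1): 3.2271 / 26 = 0.1241.
Adj R^2 = 1 - 0.1241 = 0.8759.

0.8759
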